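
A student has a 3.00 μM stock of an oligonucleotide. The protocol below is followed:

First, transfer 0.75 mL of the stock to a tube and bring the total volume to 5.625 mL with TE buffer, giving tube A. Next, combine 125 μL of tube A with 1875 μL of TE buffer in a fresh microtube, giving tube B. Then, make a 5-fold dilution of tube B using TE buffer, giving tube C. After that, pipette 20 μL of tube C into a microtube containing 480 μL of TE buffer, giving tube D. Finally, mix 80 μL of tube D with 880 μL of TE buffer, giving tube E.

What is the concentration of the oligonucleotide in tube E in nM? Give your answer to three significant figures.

0.0167 nM

Step 1: 0.75 mL brought to 5.625 mL → factor 5.625/0.75 = 7.5
Step 2: 125 μL + 1875 μL = 2000 μL total → factor 2000/125 = 16
Step 3: 5-fold → factor 5
Step 4: 20 μL + 480 μL = 500 μL total → factor 500/20 = 25
Step 5: 80 μL + 880 μL = 960 μL total → factor 960/80 = 12
Overall dilution factor = 7.5 × 16 × 5 × 25 × 12 = 1.8 × 10^5
Final = 3.00 μM / 1.8 × 10^5 = 1.667 × 10^-5 μM = 0.0167 nM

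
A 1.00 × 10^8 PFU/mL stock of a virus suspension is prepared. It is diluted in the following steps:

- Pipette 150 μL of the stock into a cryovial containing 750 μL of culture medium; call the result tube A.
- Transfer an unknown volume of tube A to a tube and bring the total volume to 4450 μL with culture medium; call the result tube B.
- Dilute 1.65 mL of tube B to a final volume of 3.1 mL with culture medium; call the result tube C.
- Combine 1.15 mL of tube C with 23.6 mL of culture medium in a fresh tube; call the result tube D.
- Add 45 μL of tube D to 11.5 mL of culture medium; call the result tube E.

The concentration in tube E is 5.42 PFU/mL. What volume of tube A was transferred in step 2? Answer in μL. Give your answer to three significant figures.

15.0 μL

Step 1: 150 μL + 750 μL = 900 μL total → factor 900/150 = 6
Step 2: v brought to 4450 μL → factor = 4450 μL/v
Step 3: 1.65 mL brought to 3.1 mL → factor 3.1/1.65 = 1.8788
Step 4: 1.15 mL + 23.6 mL = 24.75 mL total → factor 24.75/1.15 = 21.522
Step 5: 45 μL + 11.5 mL = 11545 μL total → factor 11545/45 = 256.56
Product of known-step factors = 62243
Overall factor = 1.00 × 10^8 PFU/mL / (5.42 PFU/mL) = 1.845 × 10^7
Step-2 factor = 1.845 × 10^7 / 62243 = 296.42
v = 4450 μL / 296.42 = 15.0 μL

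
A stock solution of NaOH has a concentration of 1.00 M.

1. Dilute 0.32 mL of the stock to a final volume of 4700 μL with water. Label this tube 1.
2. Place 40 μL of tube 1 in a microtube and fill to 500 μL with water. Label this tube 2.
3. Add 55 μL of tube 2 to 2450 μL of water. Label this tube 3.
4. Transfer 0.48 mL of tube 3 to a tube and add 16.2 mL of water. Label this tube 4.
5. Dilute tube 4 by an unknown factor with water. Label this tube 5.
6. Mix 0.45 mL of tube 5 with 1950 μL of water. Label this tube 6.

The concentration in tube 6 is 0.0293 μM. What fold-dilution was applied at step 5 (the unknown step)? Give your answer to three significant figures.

Step 1: 0.32 mL brought to 4700 μL → factor 4.7/0.32 = 14.688
Step 2: 40 μL brought to 500 μL → factor 500/40 = 12.5
Step 3: 55 μL + 2450 μL = 2505 μL total → factor 2505/55 = 45.545
Step 4: 0.48 mL + 16.2 mL = 16.68 mL total → factor 16.68/0.48 = 34.75
Step 5: unknown factor x
Step 6: 0.45 mL + 1950 μL = 2.4 mL total → factor 2.4/0.45 = 5.3333
Product of known-step factors = 1.5497 × 10^6
Overall factor = 1.00 M / (0.0293 μM) = 3.413 × 10^7
x = 3.413 × 10^7 / 1.5497 × 10^6 = 22.0

22.0-fold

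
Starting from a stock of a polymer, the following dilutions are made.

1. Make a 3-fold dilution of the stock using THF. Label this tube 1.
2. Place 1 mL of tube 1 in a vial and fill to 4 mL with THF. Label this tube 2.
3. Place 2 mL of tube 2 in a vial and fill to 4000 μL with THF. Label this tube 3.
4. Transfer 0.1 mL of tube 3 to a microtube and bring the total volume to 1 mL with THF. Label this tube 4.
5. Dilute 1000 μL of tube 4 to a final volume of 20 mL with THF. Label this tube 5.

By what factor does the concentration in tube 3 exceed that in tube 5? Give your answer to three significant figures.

Step 1: 3-fold → factor 3
Step 2: 1 mL brought to 4 mL → factor 4/1 = 4
Step 3: 2 mL brought to 4000 μL → factor 4/2 = 2
Step 4: 0.1 mL brought to 1 mL → factor 1/0.1 = 10
Step 5: 1000 μL brought to 20 mL → factor 20000/1000 = 20
Dilution factor to tube 3 = 24; to tube 5 = 4800
[tube 3]/[tube 5] = (factor to tube 5)/(factor to tube 3) = 4800/24 = 200

200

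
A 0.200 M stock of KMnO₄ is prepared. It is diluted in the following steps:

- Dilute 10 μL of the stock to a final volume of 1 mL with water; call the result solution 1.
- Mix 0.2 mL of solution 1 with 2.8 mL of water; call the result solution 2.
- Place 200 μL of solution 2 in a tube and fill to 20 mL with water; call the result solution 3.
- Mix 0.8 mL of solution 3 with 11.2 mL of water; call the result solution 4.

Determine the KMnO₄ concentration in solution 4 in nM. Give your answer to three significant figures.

Step 1: 10 μL brought to 1 mL → factor 1000/10 = 100
Step 2: 0.2 mL + 2.8 mL = 3 mL total → factor 3/0.2 = 15
Step 3: 200 μL brought to 20 mL → factor 20000/200 = 100
Step 4: 0.8 mL + 11.2 mL = 12 mL total → factor 12/0.8 = 15
Overall dilution factor = 100 × 15 × 100 × 15 = 2.25 × 10^6
Final = 0.200 M / 2.25 × 10^6 = 8.889 × 10^-8 M = 88.9 nM

88.9 nM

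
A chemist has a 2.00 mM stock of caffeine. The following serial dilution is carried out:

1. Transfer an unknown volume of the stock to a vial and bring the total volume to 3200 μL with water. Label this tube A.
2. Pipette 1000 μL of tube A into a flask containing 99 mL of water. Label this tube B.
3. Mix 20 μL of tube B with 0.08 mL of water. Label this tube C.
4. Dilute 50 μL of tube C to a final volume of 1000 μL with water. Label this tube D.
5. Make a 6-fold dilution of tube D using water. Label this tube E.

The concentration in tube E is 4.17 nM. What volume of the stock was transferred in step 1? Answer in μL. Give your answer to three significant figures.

Step 1: v brought to 3200 μL → factor = 3200 μL/v
Step 2: 1000 μL + 99 mL = 1 × 10^5 μL total → factor 1 × 10^5/1000 = 100
Step 3: 20 μL + 0.08 mL = 100 μL total → factor 100/20 = 5
Step 4: 50 μL brought to 1000 μL → factor 1000/50 = 20
Step 5: 6-fold → factor 6
Product of known-step factors = 60000
Overall factor = 2.00 mM / (4.17 nM) = 4.7962 × 10^5
Step-1 factor = 4.7962 × 10^5 / 60000 = 7.9936
v = 3200 μL / 7.9936 = 400 μL

400 μL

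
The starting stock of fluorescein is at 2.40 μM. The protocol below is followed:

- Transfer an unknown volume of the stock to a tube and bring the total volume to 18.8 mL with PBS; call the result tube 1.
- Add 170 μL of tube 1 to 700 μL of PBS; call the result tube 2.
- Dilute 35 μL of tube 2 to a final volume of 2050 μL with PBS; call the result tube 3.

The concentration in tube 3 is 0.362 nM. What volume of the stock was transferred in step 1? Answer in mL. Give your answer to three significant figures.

0.850 mL

Step 1: v brought to 18.8 mL → factor = 18.8 mL/v
Step 2: 170 μL + 700 μL = 870 μL total → factor 870/170 = 5.1176
Step 3: 35 μL brought to 2050 μL → factor 2050/35 = 58.571
Product of known-step factors = 299.75
Overall factor = 2.40 μM / (0.362 nM) = 6629.8
Step-1 factor = 6629.8 / 299.75 = 22.118
v = 18.8 mL / 22.118 = 0.850 mL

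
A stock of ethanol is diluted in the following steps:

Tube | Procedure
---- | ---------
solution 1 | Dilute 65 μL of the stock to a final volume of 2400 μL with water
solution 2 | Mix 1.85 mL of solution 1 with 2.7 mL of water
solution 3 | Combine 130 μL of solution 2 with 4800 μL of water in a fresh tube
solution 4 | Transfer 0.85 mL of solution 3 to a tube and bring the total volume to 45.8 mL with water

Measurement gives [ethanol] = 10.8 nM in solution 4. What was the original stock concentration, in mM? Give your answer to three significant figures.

Step 1: 65 μL brought to 2400 μL → factor 2400/65 = 36.923
Step 2: 1.85 mL + 2.7 mL = 4.55 mL total → factor 4.55/1.85 = 2.4595
Step 3: 130 μL + 4800 μL = 4930 μL total → factor 4930/130 = 37.923
Step 4: 0.85 mL brought to 45.8 mL → factor 45.8/0.85 = 53.882
Overall dilution factor = 36.923 × 2.4595 × 37.923 × 53.882 = 1.8556 × 10^5
Stock = 10.8 nM × 1.8556 × 10^5 = 2.004 × 10^6 nM = 2.00 mM

2.00 mM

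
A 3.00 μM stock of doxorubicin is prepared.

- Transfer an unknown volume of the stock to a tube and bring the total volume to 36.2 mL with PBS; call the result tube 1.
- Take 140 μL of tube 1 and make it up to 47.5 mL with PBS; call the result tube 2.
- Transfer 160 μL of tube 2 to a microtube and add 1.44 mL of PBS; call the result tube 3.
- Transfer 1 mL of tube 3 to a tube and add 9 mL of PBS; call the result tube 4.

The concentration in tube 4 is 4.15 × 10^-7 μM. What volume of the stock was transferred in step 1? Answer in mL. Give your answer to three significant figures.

0.170 mL

Step 1: v brought to 36.2 mL → factor = 36.2 mL/v
Step 2: 140 μL brought to 47.5 mL → factor 47500/140 = 339.29
Step 3: 160 μL + 1.44 mL = 1600 μL total → factor 1600/160 = 10
Step 4: 1 mL + 9 mL = 10 mL total → factor 10/1 = 10
Product of known-step factors = 33929
Overall factor = 3.00 μM / (4.15 × 10^-7 μM) = 7.2289 × 10^6
Step-1 factor = 7.2289 × 10^6 / 33929 = 213.06
v = 36.2 mL / 213.06 = 0.170 mL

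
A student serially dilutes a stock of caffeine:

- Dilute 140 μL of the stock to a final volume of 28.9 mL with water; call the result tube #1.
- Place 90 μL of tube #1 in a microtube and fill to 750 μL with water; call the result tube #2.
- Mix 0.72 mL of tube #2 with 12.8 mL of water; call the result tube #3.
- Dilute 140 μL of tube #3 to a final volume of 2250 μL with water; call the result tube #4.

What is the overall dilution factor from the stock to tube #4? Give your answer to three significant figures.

5.19 × 10^5

Step 1: 140 μL brought to 28.9 mL → factor 28900/140 = 206.43
Step 2: 90 μL brought to 750 μL → factor 750/90 = 8.3333
Step 3: 0.72 mL + 12.8 mL = 13.52 mL total → factor 13.52/0.72 = 18.778
Step 4: 140 μL brought to 2250 μL → factor 2250/140 = 16.071
Overall dilution factor = 206.43 × 8.3333 × 18.778 × 16.071 = 5.1914 × 10^5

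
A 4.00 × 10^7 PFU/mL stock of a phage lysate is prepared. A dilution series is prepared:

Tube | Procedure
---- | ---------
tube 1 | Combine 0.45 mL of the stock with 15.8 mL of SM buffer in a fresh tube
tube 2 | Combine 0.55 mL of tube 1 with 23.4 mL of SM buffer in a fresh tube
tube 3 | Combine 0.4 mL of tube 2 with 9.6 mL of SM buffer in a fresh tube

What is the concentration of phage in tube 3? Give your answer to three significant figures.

Step 1: 0.45 mL + 15.8 mL = 16.25 mL total → factor 16.25/0.45 = 36.111
Step 2: 0.55 mL + 23.4 mL = 23.95 mL total → factor 23.95/0.55 = 43.545
Step 3: 0.4 mL + 9.6 mL = 10 mL total → factor 10/0.4 = 25
Overall dilution factor = 36.111 × 43.545 × 25 = 39312
Final = 4.00 × 10^7 PFU/mL / 39312 = 1.02 × 10^3 PFU/mL

1.02 × 10^3 PFU/mL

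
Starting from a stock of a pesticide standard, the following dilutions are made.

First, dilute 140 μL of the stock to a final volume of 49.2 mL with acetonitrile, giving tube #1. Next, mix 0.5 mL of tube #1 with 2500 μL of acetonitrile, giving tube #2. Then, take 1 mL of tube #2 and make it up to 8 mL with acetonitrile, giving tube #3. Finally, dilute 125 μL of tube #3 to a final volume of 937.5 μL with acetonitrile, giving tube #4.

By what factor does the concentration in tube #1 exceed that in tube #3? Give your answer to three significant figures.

48.0

Step 1: 140 μL brought to 49.2 mL → factor 49200/140 = 351.43
Step 2: 0.5 mL + 2500 μL = 3 mL total → factor 3/0.5 = 6
Step 3: 1 mL brought to 8 mL → factor 8/1 = 8
Dilution factor to tube #1 = 351.43; to tube #3 = 16869
[tube #1]/[tube #3] = (factor to tube #3)/(factor to tube #1) = 16869/351.43 = 48.0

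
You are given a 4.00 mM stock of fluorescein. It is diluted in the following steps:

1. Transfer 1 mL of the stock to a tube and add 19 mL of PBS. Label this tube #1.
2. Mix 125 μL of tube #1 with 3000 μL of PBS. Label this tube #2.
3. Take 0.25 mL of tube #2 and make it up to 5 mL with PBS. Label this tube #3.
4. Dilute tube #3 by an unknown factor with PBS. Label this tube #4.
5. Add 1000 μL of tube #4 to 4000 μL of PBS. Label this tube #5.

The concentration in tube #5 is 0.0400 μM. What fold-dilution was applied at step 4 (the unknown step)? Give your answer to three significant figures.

2.00-fold

Step 1: 1 mL + 19 mL = 20 mL total → factor 20/1 = 20
Step 2: 125 μL + 3000 μL = 3125 μL total → factor 3125/125 = 25
Step 3: 0.25 mL brought to 5 mL → factor 5/0.25 = 20
Step 4: unknown factor x
Step 5: 1000 μL + 4000 μL = 5000 μL total → factor 5000/1000 = 5
Product of known-step factors = 50000
Overall factor = 4.00 mM / (0.0400 μM) = 1 × 10^5
x = 1 × 10^5 / 50000 = 2.00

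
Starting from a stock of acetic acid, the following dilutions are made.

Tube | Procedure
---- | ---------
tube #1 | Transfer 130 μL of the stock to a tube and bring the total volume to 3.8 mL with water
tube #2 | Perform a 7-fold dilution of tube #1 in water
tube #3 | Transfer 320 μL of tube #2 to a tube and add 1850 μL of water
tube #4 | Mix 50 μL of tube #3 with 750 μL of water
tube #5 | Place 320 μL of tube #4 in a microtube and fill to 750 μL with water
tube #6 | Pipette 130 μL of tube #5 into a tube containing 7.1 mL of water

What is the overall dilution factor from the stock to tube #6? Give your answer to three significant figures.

Step 1: 130 μL brought to 3.8 mL → factor 3800/130 = 29.231
Step 2: 7-fold → factor 7
Step 3: 320 μL + 1850 μL = 2170 μL total → factor 2170/320 = 6.7812
Step 4: 50 μL + 750 μL = 800 μL total → factor 800/50 = 16
Step 5: 320 μL brought to 750 μL → factor 750/320 = 2.3438
Step 6: 130 μL + 7.1 mL = 7230 μL total → factor 7230/130 = 55.615
Overall dilution factor = 29.231 × 7 × 6.7812 × 16 × 2.3438 × 55.615 = 2.8938 × 10^6

2.89 × 10^6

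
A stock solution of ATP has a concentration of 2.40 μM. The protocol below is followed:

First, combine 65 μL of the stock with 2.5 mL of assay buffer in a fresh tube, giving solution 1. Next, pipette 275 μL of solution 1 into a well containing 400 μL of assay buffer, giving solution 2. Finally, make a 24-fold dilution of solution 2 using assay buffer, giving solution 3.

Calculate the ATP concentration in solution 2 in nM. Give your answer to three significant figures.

Step 1: 65 μL + 2.5 mL = 2565 μL total → factor 2565/65 = 39.462
Step 2: 275 μL + 400 μL = 675 μL total → factor 675/275 = 2.4545
Dilution factor through solution 2 = 39.462 × 2.4545 = 96.86
[solution 2] = 2.40 μM / 96.86 = 0.02478 μM = 24.8 nM

24.8 nM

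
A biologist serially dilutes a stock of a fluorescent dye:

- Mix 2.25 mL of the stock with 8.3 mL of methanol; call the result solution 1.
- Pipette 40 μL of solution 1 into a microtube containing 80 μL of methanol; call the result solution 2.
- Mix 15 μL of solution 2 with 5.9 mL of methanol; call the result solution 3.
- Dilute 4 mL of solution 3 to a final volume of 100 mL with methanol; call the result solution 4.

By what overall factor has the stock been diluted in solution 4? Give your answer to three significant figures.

1.39 × 10^5

Step 1: 2.25 mL + 8.3 mL = 10.55 mL total → factor 10.55/2.25 = 4.6889
Step 2: 40 μL + 80 μL = 120 μL total → factor 120/40 = 3
Step 3: 15 μL + 5.9 mL = 5915 μL total → factor 5915/15 = 394.33
Step 4: 4 mL brought to 100 mL → factor 100/4 = 25
Overall dilution factor = 4.6889 × 3 × 394.33 × 25 = 1.3867 × 10^5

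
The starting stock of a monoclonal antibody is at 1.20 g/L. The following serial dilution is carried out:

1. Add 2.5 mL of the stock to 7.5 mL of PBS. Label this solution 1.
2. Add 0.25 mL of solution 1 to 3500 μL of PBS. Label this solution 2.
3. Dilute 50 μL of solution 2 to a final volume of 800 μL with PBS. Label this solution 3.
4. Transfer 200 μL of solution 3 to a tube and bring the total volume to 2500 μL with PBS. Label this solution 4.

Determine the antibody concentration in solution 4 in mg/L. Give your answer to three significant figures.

0.100 mg/L

Step 1: 2.5 mL + 7.5 mL = 10 mL total → factor 10/2.5 = 4
Step 2: 0.25 mL + 3500 μL = 3.75 mL total → factor 3.75/0.25 = 15
Step 3: 50 μL brought to 800 μL → factor 800/50 = 16
Step 4: 200 μL brought to 2500 μL → factor 2500/200 = 12.5
Overall dilution factor = 4 × 15 × 16 × 12.5 = 12000
Final = 1.20 g/L / 12000 = 0.0001000 g/L = 0.100 mg/L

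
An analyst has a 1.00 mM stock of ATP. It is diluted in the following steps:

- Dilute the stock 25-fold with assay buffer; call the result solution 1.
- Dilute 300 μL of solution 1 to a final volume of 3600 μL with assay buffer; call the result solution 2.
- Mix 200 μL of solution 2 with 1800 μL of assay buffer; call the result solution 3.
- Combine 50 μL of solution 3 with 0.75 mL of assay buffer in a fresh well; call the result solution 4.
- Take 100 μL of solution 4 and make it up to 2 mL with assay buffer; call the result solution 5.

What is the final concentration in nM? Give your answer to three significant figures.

Step 1: 25-fold → factor 25
Step 2: 300 μL brought to 3600 μL → factor 3600/300 = 12
Step 3: 200 μL + 1800 μL = 2000 μL total → factor 2000/200 = 10
Step 4: 50 μL + 0.75 mL = 800 μL total → factor 800/50 = 16
Step 5: 100 μL brought to 2 mL → factor 2000/100 = 20
Overall dilution factor = 25 × 12 × 10 × 16 × 20 = 9.6 × 10^5
Final = 1.00 mM / 9.6 × 10^5 = 1.042 × 10^-6 mM = 1.04 nM

1.04 nM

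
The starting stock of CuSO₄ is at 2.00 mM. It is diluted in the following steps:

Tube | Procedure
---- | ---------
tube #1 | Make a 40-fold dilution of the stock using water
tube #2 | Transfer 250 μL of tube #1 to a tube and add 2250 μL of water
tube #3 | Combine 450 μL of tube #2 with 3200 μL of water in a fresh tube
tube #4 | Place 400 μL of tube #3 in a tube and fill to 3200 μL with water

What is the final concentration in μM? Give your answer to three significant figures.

Step 1: 40-fold → factor 40
Step 2: 250 μL + 2250 μL = 2500 μL total → factor 2500/250 = 10
Step 3: 450 μL + 3200 μL = 3650 μL total → factor 3650/450 = 8.1111
Step 4: 400 μL brought to 3200 μL → factor 3200/400 = 8
Overall dilution factor = 40 × 10 × 8.1111 × 8 = 25956
Final = 2.00 mM / 25956 = 7.705 × 10^-5 mM = 0.0771 μM

0.0771 μM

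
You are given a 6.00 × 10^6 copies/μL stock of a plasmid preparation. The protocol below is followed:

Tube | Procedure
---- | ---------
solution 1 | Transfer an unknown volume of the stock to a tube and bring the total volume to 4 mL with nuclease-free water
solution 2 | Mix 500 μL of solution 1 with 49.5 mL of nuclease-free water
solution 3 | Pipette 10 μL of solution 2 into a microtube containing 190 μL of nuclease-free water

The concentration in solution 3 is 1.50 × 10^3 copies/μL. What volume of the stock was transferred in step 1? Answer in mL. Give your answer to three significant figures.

2.00 mL

Step 1: v brought to 4 mL → factor = 4 mL/v
Step 2: 500 μL + 49.5 mL = 50000 μL total → factor 50000/500 = 100
Step 3: 10 μL + 190 μL = 200 μL total → factor 200/10 = 20
Product of known-step factors = 2000
Overall factor = 6.00 × 10^6 copies/μL / (1.50 × 10^3 copies/μL) = 4000
Step-1 factor = 4000 / 2000 = 2
v = 4 mL / 2 = 2.00 mL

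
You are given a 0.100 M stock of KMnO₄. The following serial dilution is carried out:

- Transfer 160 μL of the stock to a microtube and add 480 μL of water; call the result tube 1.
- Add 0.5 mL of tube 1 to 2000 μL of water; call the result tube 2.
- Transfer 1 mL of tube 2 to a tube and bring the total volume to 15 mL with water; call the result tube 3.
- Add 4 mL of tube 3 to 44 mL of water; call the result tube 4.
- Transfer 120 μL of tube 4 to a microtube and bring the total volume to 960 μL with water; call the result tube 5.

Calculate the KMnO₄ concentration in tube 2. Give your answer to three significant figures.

0.00500 M

Step 1: 160 μL + 480 μL = 640 μL total → factor 640/160 = 4
Step 2: 0.5 mL + 2000 μL = 2.5 mL total → factor 2.5/0.5 = 5
Dilution factor through tube 2 = 4 × 5 = 20
[tube 2] = 0.100 M / 20 = 0.00500 M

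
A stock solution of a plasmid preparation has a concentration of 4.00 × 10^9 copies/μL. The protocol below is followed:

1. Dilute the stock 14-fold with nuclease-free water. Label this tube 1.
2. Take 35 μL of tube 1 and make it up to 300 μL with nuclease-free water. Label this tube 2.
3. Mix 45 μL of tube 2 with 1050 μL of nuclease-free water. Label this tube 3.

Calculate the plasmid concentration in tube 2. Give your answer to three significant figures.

3.33 × 10^7 copies/μL

Step 1: 14-fold → factor 14
Step 2: 35 μL brought to 300 μL → factor 300/35 = 8.5714
Dilution factor through tube 2 = 14 × 8.5714 = 120
[tube 2] = 4.00 × 10^9 copies/μL / 120 = 3.33 × 10^7 copies/μL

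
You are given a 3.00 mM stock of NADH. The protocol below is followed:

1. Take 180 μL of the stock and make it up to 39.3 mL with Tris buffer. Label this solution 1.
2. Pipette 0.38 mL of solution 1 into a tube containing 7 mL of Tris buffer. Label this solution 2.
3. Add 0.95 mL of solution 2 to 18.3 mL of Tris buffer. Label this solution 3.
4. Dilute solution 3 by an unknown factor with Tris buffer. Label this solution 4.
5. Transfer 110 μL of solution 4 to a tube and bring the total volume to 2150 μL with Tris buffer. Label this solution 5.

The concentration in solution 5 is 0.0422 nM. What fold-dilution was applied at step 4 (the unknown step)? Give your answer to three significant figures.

Step 1: 180 μL brought to 39.3 mL → factor 39300/180 = 218.33
Step 2: 0.38 mL + 7 mL = 7.38 mL total → factor 7.38/0.38 = 19.421
Step 3: 0.95 mL + 18.3 mL = 19.25 mL total → factor 19.25/0.95 = 20.263
Step 4: unknown factor x
Step 5: 110 μL brought to 2150 μL → factor 2150/110 = 19.545
Product of known-step factors = 1.6794 × 10^6
Overall factor = 3.00 mM / (0.0422 nM) = 7.109 × 10^7
x = 7.109 × 10^7 / 1.6794 × 10^6 = 42.3

42.3-fold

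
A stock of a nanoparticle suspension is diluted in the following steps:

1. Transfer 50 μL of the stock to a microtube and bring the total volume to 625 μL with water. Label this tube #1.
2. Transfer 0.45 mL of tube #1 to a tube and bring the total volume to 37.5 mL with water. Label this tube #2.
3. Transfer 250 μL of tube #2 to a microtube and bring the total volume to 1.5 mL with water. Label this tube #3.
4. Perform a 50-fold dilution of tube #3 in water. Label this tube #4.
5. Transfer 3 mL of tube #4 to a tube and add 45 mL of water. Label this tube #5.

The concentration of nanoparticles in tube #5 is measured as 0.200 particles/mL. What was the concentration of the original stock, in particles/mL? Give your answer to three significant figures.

1.00 × 10^6 particles/mL

Step 1: 50 μL brought to 625 μL → factor 625/50 = 12.5
Step 2: 0.45 mL brought to 37.5 mL → factor 37.5/0.45 = 83.333
Step 3: 250 μL brought to 1.5 mL → factor 1500/250 = 6
Step 4: 50-fold → factor 50
Step 5: 3 mL + 45 mL = 48 mL total → factor 48/3 = 16
Overall dilution factor = 12.5 × 83.333 × 6 × 50 × 16 = 5 × 10^6
Stock = 0.200 particles/mL × 5 × 10^6 = 1.00 × 10^6 particles/mL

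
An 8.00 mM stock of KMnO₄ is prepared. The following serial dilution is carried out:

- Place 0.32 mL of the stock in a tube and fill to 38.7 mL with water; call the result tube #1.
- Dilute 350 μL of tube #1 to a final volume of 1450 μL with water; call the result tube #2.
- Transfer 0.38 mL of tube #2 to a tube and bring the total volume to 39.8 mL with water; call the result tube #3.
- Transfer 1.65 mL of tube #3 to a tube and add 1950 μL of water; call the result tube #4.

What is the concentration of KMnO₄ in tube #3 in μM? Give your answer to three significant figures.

Step 1: 0.32 mL brought to 38.7 mL → factor 38.7/0.32 = 120.94
Step 2: 350 μL brought to 1450 μL → factor 1450/350 = 4.1429
Step 3: 0.38 mL brought to 39.8 mL → factor 39.8/0.38 = 104.74
Dilution factor through tube #3 = 120.94 × 4.1429 × 104.74 = 52476
[tube #3] = 8.00 mM / 52476 = 0.0001525 mM = 0.152 μM

0.152 μM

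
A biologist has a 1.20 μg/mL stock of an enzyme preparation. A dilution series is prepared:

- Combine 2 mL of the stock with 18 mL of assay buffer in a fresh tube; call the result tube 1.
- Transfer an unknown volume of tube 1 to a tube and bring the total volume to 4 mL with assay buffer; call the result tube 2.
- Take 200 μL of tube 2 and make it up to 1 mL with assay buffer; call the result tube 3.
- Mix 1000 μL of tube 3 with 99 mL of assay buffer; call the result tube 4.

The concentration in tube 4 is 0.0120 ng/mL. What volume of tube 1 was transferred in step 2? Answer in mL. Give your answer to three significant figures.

Step 1: 2 mL + 18 mL = 20 mL total → factor 20/2 = 10
Step 2: v brought to 4 mL → factor = 4 mL/v
Step 3: 200 μL brought to 1 mL → factor 1000/200 = 5
Step 4: 1000 μL + 99 mL = 1 × 10^5 μL total → factor 1 × 10^5/1000 = 100
Product of known-step factors = 5000
Overall factor = 1.20 μg/mL / (0.0120 ng/mL) = 1 × 10^5
Step-2 factor = 1 × 10^5 / 5000 = 20
v = 4 mL / 20 = 0.200 mL

0.200 mL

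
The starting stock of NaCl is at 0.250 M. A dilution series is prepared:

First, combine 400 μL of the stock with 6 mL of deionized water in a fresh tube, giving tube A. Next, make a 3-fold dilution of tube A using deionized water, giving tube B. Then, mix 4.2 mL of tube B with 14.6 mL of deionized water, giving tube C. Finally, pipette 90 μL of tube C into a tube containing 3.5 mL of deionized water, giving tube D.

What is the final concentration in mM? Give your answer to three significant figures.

Step 1: 400 μL + 6 mL = 6400 μL total → factor 6400/400 = 16
Step 2: 3-fold → factor 3
Step 3: 4.2 mL + 14.6 mL = 18.8 mL total → factor 18.8/4.2 = 4.4762
Step 4: 90 μL + 3.5 mL = 3590 μL total → factor 3590/90 = 39.889
Overall dilution factor = 16 × 3 × 4.4762 × 39.889 = 8570.4
Final = 0.250 M / 8570.4 = 2.917 × 10^-5 M = 0.0292 mM

0.0292 mM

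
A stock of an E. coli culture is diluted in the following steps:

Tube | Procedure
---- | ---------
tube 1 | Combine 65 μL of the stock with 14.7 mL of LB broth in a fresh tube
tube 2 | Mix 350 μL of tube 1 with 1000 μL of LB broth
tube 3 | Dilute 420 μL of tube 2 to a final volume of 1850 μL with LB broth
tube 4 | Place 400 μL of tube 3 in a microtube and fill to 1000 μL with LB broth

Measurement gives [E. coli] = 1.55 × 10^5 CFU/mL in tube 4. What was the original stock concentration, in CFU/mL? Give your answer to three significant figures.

Step 1: 65 μL + 14.7 mL = 14765 μL total → factor 14765/65 = 227.15
Step 2: 350 μL + 1000 μL = 1350 μL total → factor 1350/350 = 3.8571
Step 3: 420 μL brought to 1850 μL → factor 1850/420 = 4.4048
Step 4: 400 μL brought to 1000 μL → factor 1000/400 = 2.5
Overall dilution factor = 227.15 × 3.8571 × 4.4048 × 2.5 = 9648.2
Stock = 1.55 × 10^5 CFU/mL × 9648.2 = 1.50 × 10^9 CFU/mL

1.50 × 10^9 CFU/mL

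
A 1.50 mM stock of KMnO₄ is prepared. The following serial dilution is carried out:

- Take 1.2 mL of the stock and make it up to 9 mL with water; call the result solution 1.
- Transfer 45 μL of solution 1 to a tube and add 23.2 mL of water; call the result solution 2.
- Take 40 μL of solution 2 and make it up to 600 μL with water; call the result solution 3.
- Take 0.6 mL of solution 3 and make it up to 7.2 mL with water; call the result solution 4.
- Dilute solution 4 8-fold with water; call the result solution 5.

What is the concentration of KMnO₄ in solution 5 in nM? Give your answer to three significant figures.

0.269 nM

Step 1: 1.2 mL brought to 9 mL → factor 9/1.2 = 7.5
Step 2: 45 μL + 23.2 mL = 23245 μL total → factor 23245/45 = 516.56
Step 3: 40 μL brought to 600 μL → factor 600/40 = 15
Step 4: 0.6 mL brought to 7.2 mL → factor 7.2/0.6 = 12
Step 5: 8-fold → factor 8
Overall dilution factor = 7.5 × 516.56 × 15 × 12 × 8 = 5.5788 × 10^6
Final = 1.50 mM / 5.5788 × 10^6 = 2.689 × 10^-7 mM = 0.269 nM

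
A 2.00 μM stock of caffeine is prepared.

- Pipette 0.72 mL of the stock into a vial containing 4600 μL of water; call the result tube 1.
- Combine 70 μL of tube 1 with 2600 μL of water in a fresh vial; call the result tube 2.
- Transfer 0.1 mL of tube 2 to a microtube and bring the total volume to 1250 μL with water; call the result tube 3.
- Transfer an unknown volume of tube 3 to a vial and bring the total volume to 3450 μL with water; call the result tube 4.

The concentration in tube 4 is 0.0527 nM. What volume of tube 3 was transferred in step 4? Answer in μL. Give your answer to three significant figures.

320 μL

Step 1: 0.72 mL + 4600 μL = 5.32 mL total → factor 5.32/0.72 = 7.3889
Step 2: 70 μL + 2600 μL = 2670 μL total → factor 2670/70 = 38.143
Step 3: 0.1 mL brought to 1250 μL → factor 1.25/0.1 = 12.5
Step 4: v brought to 3450 μL → factor = 3450 μL/v
Product of known-step factors = 3522.9
Overall factor = 2.00 μM / (0.0527 nM) = 37951
Step-4 factor = 37951 / 3522.9 = 10.773
v = 3450 μL / 10.773 = 320 μL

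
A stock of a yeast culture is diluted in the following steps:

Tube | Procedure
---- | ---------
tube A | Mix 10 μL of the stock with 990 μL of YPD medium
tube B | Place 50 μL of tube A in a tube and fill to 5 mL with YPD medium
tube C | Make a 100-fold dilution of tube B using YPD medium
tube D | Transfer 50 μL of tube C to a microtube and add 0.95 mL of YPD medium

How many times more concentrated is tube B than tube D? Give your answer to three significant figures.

2.00 × 10^3

Step 1: 10 μL + 990 μL = 1000 μL total → factor 1000/10 = 100
Step 2: 50 μL brought to 5 mL → factor 5000/50 = 100
Step 3: 100-fold → factor 100
Step 4: 50 μL + 0.95 mL = 1000 μL total → factor 1000/50 = 20
Dilution factor to tube B = 10000; to tube D = 2 × 10^7
[tube B]/[tube D] = (factor to tube D)/(factor to tube B) = 2 × 10^7/10000 = 2.00 × 10^3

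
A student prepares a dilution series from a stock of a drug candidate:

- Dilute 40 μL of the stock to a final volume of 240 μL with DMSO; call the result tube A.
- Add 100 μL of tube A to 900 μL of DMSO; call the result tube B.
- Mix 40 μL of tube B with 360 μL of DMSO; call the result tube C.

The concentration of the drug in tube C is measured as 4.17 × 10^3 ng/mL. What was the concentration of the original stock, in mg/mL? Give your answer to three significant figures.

Step 1: 40 μL brought to 240 μL → factor 240/40 = 6
Step 2: 100 μL + 900 μL = 1000 μL total → factor 1000/100 = 10
Step 3: 40 μL + 360 μL = 400 μL total → factor 400/40 = 10
Overall dilution factor = 6 × 10 × 10 = 600
Stock = 4.17 × 10^3 ng/mL × 600 = 2.502 × 10^6 ng/mL = 2.50 mg/mL

2.50 mg/mL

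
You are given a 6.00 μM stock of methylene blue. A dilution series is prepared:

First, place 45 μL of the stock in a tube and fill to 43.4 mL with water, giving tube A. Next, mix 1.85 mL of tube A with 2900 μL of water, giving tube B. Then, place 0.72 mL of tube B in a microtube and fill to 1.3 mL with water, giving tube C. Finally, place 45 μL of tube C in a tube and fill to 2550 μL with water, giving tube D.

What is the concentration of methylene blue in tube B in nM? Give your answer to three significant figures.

Step 1: 45 μL brought to 43.4 mL → factor 43400/45 = 964.44
Step 2: 1.85 mL + 2900 μL = 4.75 mL total → factor 4.75/1.85 = 2.5676
Dilution factor through tube B = 964.44 × 2.5676 = 2476.3
[tube B] = 6.00 μM / 2476.3 = 0.002423 μM = 2.42 nM

2.42 nM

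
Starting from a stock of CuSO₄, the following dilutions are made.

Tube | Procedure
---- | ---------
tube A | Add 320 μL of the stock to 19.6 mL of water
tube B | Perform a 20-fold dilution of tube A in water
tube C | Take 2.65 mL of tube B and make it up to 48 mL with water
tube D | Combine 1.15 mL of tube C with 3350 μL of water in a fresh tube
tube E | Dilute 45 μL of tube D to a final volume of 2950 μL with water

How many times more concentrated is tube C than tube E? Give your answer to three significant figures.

Step 1: 320 μL + 19.6 mL = 19920 μL total → factor 19920/320 = 62.25
Step 2: 20-fold → factor 20
Step 3: 2.65 mL brought to 48 mL → factor 48/2.65 = 18.113
Step 4: 1.15 mL + 3350 μL = 4.5 mL total → factor 4.5/1.15 = 3.913
Step 5: 45 μL brought to 2950 μL → factor 2950/45 = 65.556
Dilution factor to tube C = 22551; to tube E = 5.7848 × 10^6
[tube C]/[tube E] = (factor to tube E)/(factor to tube C) = 5.7848 × 10^6/22551 = 257

257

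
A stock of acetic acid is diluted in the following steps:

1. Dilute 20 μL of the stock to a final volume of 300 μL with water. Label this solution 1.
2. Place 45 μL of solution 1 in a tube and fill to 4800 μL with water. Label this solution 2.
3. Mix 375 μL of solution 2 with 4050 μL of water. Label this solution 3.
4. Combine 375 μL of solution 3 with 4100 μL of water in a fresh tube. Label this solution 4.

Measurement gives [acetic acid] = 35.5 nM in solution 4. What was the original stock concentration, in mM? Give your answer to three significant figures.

8.00 mM

Step 1: 20 μL brought to 300 μL → factor 300/20 = 15
Step 2: 45 μL brought to 4800 μL → factor 4800/45 = 106.67
Step 3: 375 μL + 4050 μL = 4425 μL total → factor 4425/375 = 11.8
Step 4: 375 μL + 4100 μL = 4475 μL total → factor 4475/375 = 11.933
Overall dilution factor = 15 × 106.67 × 11.8 × 11.933 = 2.253 × 10^5
Stock = 35.5 nM × 2.253 × 10^5 = 7.998 × 10^6 nM = 8.00 mM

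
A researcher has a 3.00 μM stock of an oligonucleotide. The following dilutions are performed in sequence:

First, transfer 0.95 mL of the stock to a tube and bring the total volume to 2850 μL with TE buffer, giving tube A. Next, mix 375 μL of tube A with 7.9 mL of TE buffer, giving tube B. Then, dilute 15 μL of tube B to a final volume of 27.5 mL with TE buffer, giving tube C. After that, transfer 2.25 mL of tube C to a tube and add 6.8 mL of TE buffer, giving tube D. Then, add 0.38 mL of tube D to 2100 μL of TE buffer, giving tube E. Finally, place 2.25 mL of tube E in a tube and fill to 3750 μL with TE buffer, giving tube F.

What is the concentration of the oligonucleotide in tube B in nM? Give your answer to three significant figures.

45.3 nM

Step 1: 0.95 mL brought to 2850 μL → factor 2.85/0.95 = 3
Step 2: 375 μL + 7.9 mL = 8275 μL total → factor 8275/375 = 22.067
Dilution factor through tube B = 3 × 22.067 = 66.2
[tube B] = 3.00 μM / 66.2 = 0.04532 μM = 45.3 nM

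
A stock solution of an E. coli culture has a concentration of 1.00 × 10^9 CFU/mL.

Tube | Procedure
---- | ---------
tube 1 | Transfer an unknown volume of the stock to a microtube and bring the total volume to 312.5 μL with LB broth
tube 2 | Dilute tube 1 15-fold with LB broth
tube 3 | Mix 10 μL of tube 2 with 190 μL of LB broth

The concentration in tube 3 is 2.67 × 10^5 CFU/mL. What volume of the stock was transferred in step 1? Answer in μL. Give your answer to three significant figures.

25.0 μL

Step 1: v brought to 312.5 μL → factor = 312.5 μL/v
Step 2: 15-fold → factor 15
Step 3: 10 μL + 190 μL = 200 μL total → factor 200/10 = 20
Product of known-step factors = 300
Overall factor = 1.00 × 10^9 CFU/mL / (2.67 × 10^5 CFU/mL) = 3745.3
Step-1 factor = 3745.3 / 300 = 12.484
v = 312.5 μL / 12.484 = 25.0 μL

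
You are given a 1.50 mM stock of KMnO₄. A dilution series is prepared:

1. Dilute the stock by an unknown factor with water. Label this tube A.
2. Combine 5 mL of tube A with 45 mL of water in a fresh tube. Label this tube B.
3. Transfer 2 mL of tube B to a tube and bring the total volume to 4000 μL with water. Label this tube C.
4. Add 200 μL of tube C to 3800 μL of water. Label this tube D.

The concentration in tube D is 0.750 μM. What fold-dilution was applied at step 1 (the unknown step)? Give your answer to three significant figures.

Step 1: unknown factor x
Step 2: 5 mL + 45 mL = 50 mL total → factor 50/5 = 10
Step 3: 2 mL brought to 4000 μL → factor 4/2 = 2
Step 4: 200 μL + 3800 μL = 4000 μL total → factor 4000/200 = 20
Product of known-step factors = 400
Overall factor = 1.50 mM / (0.750 μM) = 2000
x = 2000 / 400 = 5.00

5.00-fold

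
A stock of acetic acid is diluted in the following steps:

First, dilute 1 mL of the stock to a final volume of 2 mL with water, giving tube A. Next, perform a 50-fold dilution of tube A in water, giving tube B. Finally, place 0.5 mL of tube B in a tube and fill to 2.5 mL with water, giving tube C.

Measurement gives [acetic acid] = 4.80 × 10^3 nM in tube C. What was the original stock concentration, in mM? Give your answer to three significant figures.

Step 1: 1 mL brought to 2 mL → factor 2/1 = 2
Step 2: 50-fold → factor 50
Step 3: 0.5 mL brought to 2.5 mL → factor 2.5/0.5 = 5
Overall dilution factor = 2 × 50 × 5 = 500
Stock = 4.80 × 10^3 nM × 500 = 2.400 × 10^6 nM = 2.40 mM

2.40 mM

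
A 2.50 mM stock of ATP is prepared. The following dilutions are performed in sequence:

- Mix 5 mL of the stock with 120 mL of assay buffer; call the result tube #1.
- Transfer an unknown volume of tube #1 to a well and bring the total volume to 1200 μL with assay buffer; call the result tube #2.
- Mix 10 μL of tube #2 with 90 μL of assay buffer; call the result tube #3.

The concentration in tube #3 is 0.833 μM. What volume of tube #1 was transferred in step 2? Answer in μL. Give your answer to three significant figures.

Step 1: 5 mL + 120 mL = 125 mL total → factor 125/5 = 25
Step 2: v brought to 1200 μL → factor = 1200 μL/v
Step 3: 10 μL + 90 μL = 100 μL total → factor 100/10 = 10
Product of known-step factors = 250
Overall factor = 2.50 mM / (0.833 μM) = 3001.2
Step-2 factor = 3001.2 / 250 = 12.005
v = 1200 μL / 12.005 = 100 μL

100 μL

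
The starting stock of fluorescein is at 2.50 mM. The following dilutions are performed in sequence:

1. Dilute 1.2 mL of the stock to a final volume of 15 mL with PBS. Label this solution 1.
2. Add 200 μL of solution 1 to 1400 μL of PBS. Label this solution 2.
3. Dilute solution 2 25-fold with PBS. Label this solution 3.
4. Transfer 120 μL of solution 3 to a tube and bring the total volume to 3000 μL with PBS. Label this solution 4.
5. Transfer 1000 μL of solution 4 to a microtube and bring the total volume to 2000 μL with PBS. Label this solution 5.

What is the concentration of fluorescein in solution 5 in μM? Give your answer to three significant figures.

Step 1: 1.2 mL brought to 15 mL → factor 15/1.2 = 12.5
Step 2: 200 μL + 1400 μL = 1600 μL total → factor 1600/200 = 8
Step 3: 25-fold → factor 25
Step 4: 120 μL brought to 3000 μL → factor 3000/120 = 25
Step 5: 1000 μL brought to 2000 μL → factor 2000/1000 = 2
Overall dilution factor = 12.5 × 8 × 25 × 25 × 2 = 1.25 × 10^5
Final = 2.50 mM / 1.25 × 10^5 = 2.000 × 10^-5 mM = 0.0200 μM

0.0200 μM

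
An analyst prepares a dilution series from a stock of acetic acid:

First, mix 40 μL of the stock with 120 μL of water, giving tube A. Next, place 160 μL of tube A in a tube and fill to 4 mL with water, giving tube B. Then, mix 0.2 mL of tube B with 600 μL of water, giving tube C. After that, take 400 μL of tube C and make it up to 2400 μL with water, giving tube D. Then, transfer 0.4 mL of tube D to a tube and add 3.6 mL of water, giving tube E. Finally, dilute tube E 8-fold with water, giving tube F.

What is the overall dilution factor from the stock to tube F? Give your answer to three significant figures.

Step 1: 40 μL + 120 μL = 160 μL total → factor 160/40 = 4
Step 2: 160 μL brought to 4 mL → factor 4000/160 = 25
Step 3: 0.2 mL + 600 μL = 0.8 mL total → factor 0.8/0.2 = 4
Step 4: 400 μL brought to 2400 μL → factor 2400/400 = 6
Step 5: 0.4 mL + 3.6 mL = 4 mL total → factor 4/0.4 = 10
Step 6: 8-fold → factor 8
Overall dilution factor = 4 × 25 × 4 × 6 × 10 × 8 = 1.92 × 10^5

1.92 × 10^5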